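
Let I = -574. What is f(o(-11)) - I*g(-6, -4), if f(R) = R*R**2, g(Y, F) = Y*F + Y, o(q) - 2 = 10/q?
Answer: 13753620/1331 ≈ 10333.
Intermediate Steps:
o(q) = 2 + 10/q
g(Y, F) = Y + F*Y (g(Y, F) = F*Y + Y = Y + F*Y)
f(R) = R**3
f(o(-11)) - I*g(-6, -4) = (2 + 10/(-11))**3 - (-574)*(-6*(1 - 4)) = (2 + 10*(-1/11))**3 - (-574)*(-6*(-3)) = (2 - 10/11)**3 - (-574)*18 = (12/11)**3 - 1*(-10332) = 1728/1331 + 10332 = 13753620/1331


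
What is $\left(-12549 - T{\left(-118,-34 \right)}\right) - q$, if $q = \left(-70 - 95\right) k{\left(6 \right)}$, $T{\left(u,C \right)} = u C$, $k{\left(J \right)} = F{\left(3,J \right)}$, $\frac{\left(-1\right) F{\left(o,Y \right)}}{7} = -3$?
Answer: $-13096$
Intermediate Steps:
$F{\left(o,Y \right)} = 21$ ($F{\left(o,Y \right)} = \left(-7\right) \left(-3\right) = 21$)
$k{\left(J \right)} = 21$
$T{\left(u,C \right)} = C u$
$q = -3465$ ($q = \left(-70 - 95\right) 21 = \left(-165\right) 21 = -3465$)
$\left(-12549 - T{\left(-118,-34 \right)}\right) - q = \left(-12549 - \left(-34\right) \left(-118\right)\right) - -3465 = \left(-12549 - 4012\right) + 3465 = -16561 + 3465 = -13096$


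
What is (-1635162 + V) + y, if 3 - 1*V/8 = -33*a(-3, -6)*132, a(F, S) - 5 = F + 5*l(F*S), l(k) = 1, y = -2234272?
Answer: -3625474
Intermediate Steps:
a(F, S) = 10 + F (a(F, S) = 5 + (F + 5*1) = 5 + (F + 5) = 5 + (5 + F) = 10 + F)
V = 243960 (V = 24 - 8*(-33*(10 - 3))*132 = 24 - 8*(-33*7)*132 = 24 - (-1848)*132 = 24 - 8*(-30492) = 24 + 243936 = 243960)
(-1635162 + V) + y = (-1635162 + 243960) - 2234272 = -1391202 - 2234272 = -3625474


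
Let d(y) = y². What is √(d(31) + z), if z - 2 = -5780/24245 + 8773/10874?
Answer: √2678955926406421246/52728026 ≈ 31.041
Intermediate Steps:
z = 135425985/52728026 (z = 2 + (-5780/24245 + 8773/10874) = 2 + (-5780*1/24245 + 8773*(1/10874)) = 2 + (-1156/4849 + 8773/10874) = 2 + 29969933/52728026 = 135425985/52728026 ≈ 2.5684)
√(d(31) + z) = √(31² + 135425985/52728026) = √(961 + 135425985/52728026) = √(50807058971/52728026) = √2678955926406421246/52728026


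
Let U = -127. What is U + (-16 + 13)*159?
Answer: -604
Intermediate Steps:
U + (-16 + 13)*159 = -127 + (-16 + 13)*159 = -127 - 3*159 = -127 - 477 = -604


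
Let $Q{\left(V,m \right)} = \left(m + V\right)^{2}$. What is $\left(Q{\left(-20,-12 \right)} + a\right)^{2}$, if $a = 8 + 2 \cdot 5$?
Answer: $1085764$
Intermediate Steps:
$a = 18$ ($a = 8 + 10 = 18$)
$Q{\left(V,m \right)} = \left(V + m\right)^{2}$
$\left(Q{\left(-20,-12 \right)} + a\right)^{2} = \left(\left(-20 - 12\right)^{2} + 18\right)^{2} = \left(\left(-32\right)^{2} + 18\right)^{2} = \left(1024 + 18\right)^{2} = 1042^{2} = 1085764$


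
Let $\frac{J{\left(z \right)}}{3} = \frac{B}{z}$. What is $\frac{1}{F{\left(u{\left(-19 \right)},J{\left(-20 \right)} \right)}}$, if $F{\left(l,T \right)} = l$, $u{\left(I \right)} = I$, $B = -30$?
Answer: $- \frac{1}{19} \approx -0.052632$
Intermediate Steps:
$J{\left(z \right)} = - \frac{90}{z}$ ($J{\left(z \right)} = 3 \left(- \frac{30}{z}\right) = - \frac{90}{z}$)
$\frac{1}{F{\left(u{\left(-19 \right)},J{\left(-20 \right)} \right)}} = \frac{1}{-19} = - \frac{1}{19}$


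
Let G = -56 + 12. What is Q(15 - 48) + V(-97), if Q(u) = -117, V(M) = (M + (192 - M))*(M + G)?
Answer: -27189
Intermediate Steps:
G = -44
V(M) = -8448 + 192*M (V(M) = (M + (192 - M))*(M - 44) = 192*(-44 + M) = -8448 + 192*M)
Q(15 - 48) + V(-97) = -117 + (-8448 + 192*(-97)) = -117 + (-8448 - 18624) = -117 - 27072 = -27189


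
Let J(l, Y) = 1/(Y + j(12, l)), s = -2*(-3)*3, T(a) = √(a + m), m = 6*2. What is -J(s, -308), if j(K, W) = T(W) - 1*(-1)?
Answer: 307/94219 + √30/94219 ≈ 0.0033165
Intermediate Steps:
m = 12
T(a) = √(12 + a) (T(a) = √(a + 12) = √(12 + a))
s = 18 (s = 6*3 = 18)
j(K, W) = 1 + √(12 + W) (j(K, W) = √(12 + W) - 1*(-1) = √(12 + W) + 1 = 1 + √(12 + W))
J(l, Y) = 1/(1 + Y + √(12 + l)) (J(l, Y) = 1/(Y + (1 + √(12 + l))) = 1/(1 + Y + √(12 + l)))
-J(s, -308) = -1/(1 - 308 + √(12 + 18)) = -1/(1 - 308 + √30) = -1/(-307 + √30)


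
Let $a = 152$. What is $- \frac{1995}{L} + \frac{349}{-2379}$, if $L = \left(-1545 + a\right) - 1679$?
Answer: $\frac{1224659}{2436096} \approx 0.50271$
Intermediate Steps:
$L = -3072$ ($L = \left(-1545 + 152\right) - 1679 = -1393 - 1679 = -3072$)
$- \frac{1995}{L} + \frac{349}{-2379} = - \frac{1995}{-3072} + \frac{349}{-2379} = \left(-1995\right) \left(- \frac{1}{3072}\right) + 349 \left(- \frac{1}{2379}\right) = \frac{665}{1024} - \frac{349}{2379} = \frac{1224659}{2436096}$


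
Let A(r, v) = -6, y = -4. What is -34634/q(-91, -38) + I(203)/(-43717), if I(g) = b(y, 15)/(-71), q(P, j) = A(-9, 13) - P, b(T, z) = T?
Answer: -107500715378/263832095 ≈ -407.46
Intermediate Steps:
q(P, j) = -6 - P
I(g) = 4/71 (I(g) = -4/(-71) = -4*(-1/71) = 4/71)
-34634/q(-91, -38) + I(203)/(-43717) = -34634/(-6 - 1*(-91)) + (4/71)/(-43717) = -34634/(-6 + 91) + (4/71)*(-1/43717) = -34634/85 - 4/3103907 = -107500715378/263832095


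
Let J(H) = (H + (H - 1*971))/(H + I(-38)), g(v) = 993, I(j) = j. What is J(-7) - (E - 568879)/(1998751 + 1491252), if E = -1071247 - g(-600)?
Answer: 702300662/31410027 ≈ 22.359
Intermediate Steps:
J(H) = (-971 + 2*H)/(-38 + H) (J(H) = (H + (H - 1*971))/(H - 38) = (H + (H - 971))/(-38 + H) = (H + (-971 + H))/(-38 + H) = (-971 + 2*H)/(-38 + H))
E = -1072240 (E = -1071247 - 1*993 = -1071247 - 993 = -1072240)
J(-7) - (E - 568879)/(1998751 + 1491252) = (-971 + 2*(-7))/(-38 - 7) - (-1072240 - 568879)/(1998751 + 1491252) = (-971 - 14)/(-45) - (-1641119)/3490003 = -1/45*(-985) - (-1641119)/3490003 = 197/9 - 1*(-1641119/3490003) = 197/9 + 1641119/3490003 = 702300662/31410027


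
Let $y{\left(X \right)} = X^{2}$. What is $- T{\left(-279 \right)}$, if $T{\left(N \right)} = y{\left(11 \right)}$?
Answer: $-121$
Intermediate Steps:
$T{\left(N \right)} = 121$ ($T{\left(N \right)} = 11^{2} = 121$)
$- T{\left(-279 \right)} = \left(-1\right) 121 = -121$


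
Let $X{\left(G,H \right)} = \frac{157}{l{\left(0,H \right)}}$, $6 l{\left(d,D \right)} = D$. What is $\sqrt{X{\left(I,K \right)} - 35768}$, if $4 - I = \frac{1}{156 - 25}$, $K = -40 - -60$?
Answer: $\frac{i \sqrt{3572090}}{10} \approx 189.0 i$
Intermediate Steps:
$K = 20$ ($K = -40 + 60 = 20$)
$I = \frac{523}{131}$ ($I = 4 - \frac{1}{156 - 25} = 4 - \frac{1}{131} = \frac{523}{131} \approx 3.9924$)
$l{\left(d,D \right)} = \frac{D}{6}$
$X{\left(G,H \right)} = \frac{942}{H}$ ($X{\left(G,H \right)} = \frac{157}{\frac{1}{6} H} = 157 \frac{6}{H} = \frac{942}{H}$)
$\sqrt{X{\left(I,K \right)} - 35768} = \sqrt{\frac{942}{20} - 35768} = \sqrt{942 \cdot \frac{1}{20} - 35768} = \sqrt{\frac{471}{10} - 35768} = \sqrt{- \frac{357209}{10}} = \frac{i \sqrt{3572090}}{10}$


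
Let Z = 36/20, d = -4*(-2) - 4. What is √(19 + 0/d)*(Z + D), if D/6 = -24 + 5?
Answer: -561*√19/5 ≈ -489.07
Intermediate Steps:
d = 4 (d = 8 - 4 = 4)
D = -114 (D = 6*(-24 + 5) = 6*(-19) = -114)
Z = 9/5 (Z = 36*(1/20) = 9/5 ≈ 1.8000)
√(19 + 0/d)*(Z + D) = √(19 + 0/4)*(9/5 - 114) = √(19 + 0*(¼))*(-561/5) = √(19 + 0)*(-561/5) = √19*(-561/5) = -561*√19/5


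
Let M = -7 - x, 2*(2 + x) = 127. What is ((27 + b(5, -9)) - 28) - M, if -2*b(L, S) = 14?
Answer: 121/2 ≈ 60.500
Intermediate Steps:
x = 123/2 (x = -2 + (½)*127 = -2 + 127/2 = 123/2 ≈ 61.500)
b(L, S) = -7 (b(L, S) = -½*14 = -7)
M = -137/2 (M = -7 - 1*123/2 = -7 - 123/2 = -137/2 ≈ -68.500)
((27 + b(5, -9)) - 28) - M = ((27 - 7) - 28) - 1*(-137/2) = (20 - 28) + 137/2 = -8 + 137/2 = 121/2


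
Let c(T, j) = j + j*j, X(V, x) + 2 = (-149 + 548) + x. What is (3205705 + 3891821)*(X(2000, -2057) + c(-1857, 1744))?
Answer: 21587977032120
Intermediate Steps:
X(V, x) = 397 + x (X(V, x) = -2 + ((-149 + 548) + x) = -2 + (399 + x) = 397 + x)
c(T, j) = j + j**2
(3205705 + 3891821)*(X(2000, -2057) + c(-1857, 1744)) = (3205705 + 3891821)*((397 - 2057) + 1744*(1 + 1744)) = 7097526*(-1660 + 1744*1745) = 7097526*(-1660 + 3043280) = 7097526*3041620 = 21587977032120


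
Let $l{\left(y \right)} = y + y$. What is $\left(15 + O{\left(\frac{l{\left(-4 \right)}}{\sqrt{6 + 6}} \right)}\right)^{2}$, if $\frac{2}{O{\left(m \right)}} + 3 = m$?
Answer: $\frac{21801}{121} + \frac{2352 \sqrt{3}}{121} \approx 213.84$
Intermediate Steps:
$l{\left(y \right)} = 2 y$
$O{\left(m \right)} = \frac{2}{-3 + m}$
$\left(15 + O{\left(\frac{l{\left(-4 \right)}}{\sqrt{6 + 6}} \right)}\right)^{2} = \left(15 + \frac{2}{-3 + \frac{2 \left(-4\right)}{\sqrt{6 + 6}}}\right)^{2} = \left(15 + \frac{2}{-3 - \frac{8}{\sqrt{12}}}\right)^{2} = \left(15 + \frac{2}{-3 - \frac{8}{2 \sqrt{3}}}\right)^{2} = \left(15 + \frac{2}{-3 - 8 \frac{\sqrt{3}}{6}}\right)^{2} = \left(15 + \frac{2}{-3 - \frac{4 \sqrt{3}}{3}}\right)^{2}$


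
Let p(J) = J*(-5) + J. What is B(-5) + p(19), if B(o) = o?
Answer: -81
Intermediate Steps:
p(J) = -4*J (p(J) = -5*J + J = -4*J)
B(-5) + p(19) = -5 - 4*19 = -5 - 76 = -81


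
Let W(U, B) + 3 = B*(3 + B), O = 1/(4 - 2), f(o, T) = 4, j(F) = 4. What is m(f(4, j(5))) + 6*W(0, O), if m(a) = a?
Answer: -7/2 ≈ -3.5000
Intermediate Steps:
O = ½ (O = 1/2 = ½ ≈ 0.50000)
W(U, B) = -3 + B*(3 + B)
m(f(4, j(5))) + 6*W(0, O) = 4 + 6*(-3 + (½)² + 3*(½)) = 4 + 6*(-3 + ¼ + 3/2) = 4 + 6*(-5/4) = 4 - 15/2 = -7/2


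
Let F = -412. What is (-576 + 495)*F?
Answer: 33372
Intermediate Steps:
(-576 + 495)*F = (-576 + 495)*(-412) = -81*(-412) = 33372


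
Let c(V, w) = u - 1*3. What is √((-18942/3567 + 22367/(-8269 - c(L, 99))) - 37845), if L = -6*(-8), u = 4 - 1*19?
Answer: 2*I*√541813380812377/239279 ≈ 194.56*I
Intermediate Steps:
u = -15 (u = 4 - 19 = -15)
L = 48
c(V, w) = -18 (c(V, w) = -15 - 1*3 = -15 - 3 = -18)
√((-18942/3567 + 22367/(-8269 - c(L, 99))) - 37845) = √((-18942/3567 + 22367/(-8269 - 1*(-18))) - 37845) = √((-18942*1/3567 + 22367/(-8269 + 18)) - 37845) = √((-154/29 + 22367/(-8251)) - 37845) = √((-154/29 + 22367*(-1/8251)) - 37845) = √((-154/29 - 22367/8251) - 37845) = √(-1919297/239279 - 37845) = √(-9057433052/239279) = 2*I*√541813380812377/239279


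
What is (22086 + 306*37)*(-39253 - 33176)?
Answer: -2419708032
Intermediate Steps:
(22086 + 306*37)*(-39253 - 33176) = (22086 + 11322)*(-72429) = 33408*(-72429) = -2419708032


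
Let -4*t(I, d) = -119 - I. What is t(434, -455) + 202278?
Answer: 809665/4 ≈ 2.0242e+5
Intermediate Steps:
t(I, d) = 119/4 + I/4 (t(I, d) = -(-119 - I)/4 = 119/4 + I/4)
t(434, -455) + 202278 = (119/4 + (¼)*434) + 202278 = (119/4 + 217/2) + 202278 = 553/4 + 202278 = 809665/4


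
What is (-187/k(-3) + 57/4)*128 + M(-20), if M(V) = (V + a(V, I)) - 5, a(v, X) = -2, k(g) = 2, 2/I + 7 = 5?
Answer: -10171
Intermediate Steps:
I = -1 (I = 2/(-7 + 5) = 2/(-2) = 2*(-½) = -1)
M(V) = -7 + V (M(V) = (V - 2) - 5 = (-2 + V) - 5 = -7 + V)
(-187/k(-3) + 57/4)*128 + M(-20) = (-187/2 + 57/4)*128 + (-7 - 20) = (-187*½ + 57*(¼))*128 - 27 = (-187/2 + 57/4)*128 - 27 = -317/4*128 - 27 = -10144 - 27 = -10171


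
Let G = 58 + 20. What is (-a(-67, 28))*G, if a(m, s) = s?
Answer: -2184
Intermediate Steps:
G = 78
(-a(-67, 28))*G = -1*28*78 = -28*78 = -2184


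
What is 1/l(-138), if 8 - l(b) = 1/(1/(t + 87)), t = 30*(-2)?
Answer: -1/19 ≈ -0.052632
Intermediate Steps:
t = -60
l(b) = -19 (l(b) = 8 - 1/(1/(-60 + 87)) = 8 - 1/(1/27) = 8 - 1/1/27 = 8 - 1*27 = 8 - 27 = -19)
1/l(-138) = 1/(-19) = -1/19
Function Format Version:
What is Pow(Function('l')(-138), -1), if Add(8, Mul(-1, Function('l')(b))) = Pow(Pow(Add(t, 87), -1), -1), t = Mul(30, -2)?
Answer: Rational(-1, 19) ≈ -0.052632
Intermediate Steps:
t = -60
Function('l')(b) = -19 (Function('l')(b) = Add(8, Mul(-1, Pow(Pow(Add(-60, 87), -1), -1))) = Add(8, Mul(-1, Pow(Pow(27, -1), -1))) = Add(8, Mul(-1, Pow(Rational(1, 27), -1))) = Add(8, Mul(-1, 27)) = Add(8, -27) = -19)
Pow(Function('l')(-138), -1) = Pow(-19, -1) = Rational(-1, 19)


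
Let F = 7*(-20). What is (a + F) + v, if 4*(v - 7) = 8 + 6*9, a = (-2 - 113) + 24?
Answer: -417/2 ≈ -208.50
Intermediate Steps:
a = -91 (a = -115 + 24 = -91)
F = -140
v = 45/2 (v = 7 + (8 + 6*9)/4 = 7 + (8 + 54)/4 = 7 + (1/4)*62 = 7 + 31/2 = 45/2 ≈ 22.500)
(a + F) + v = (-91 - 140) + 45/2 = -231 + 45/2 = -417/2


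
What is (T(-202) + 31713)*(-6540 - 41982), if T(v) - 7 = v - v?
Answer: -1539117840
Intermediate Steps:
T(v) = 7 (T(v) = 7 + (v - v) = 7 + 0 = 7)
(T(-202) + 31713)*(-6540 - 41982) = (7 + 31713)*(-6540 - 41982) = 31720*(-48522) = -1539117840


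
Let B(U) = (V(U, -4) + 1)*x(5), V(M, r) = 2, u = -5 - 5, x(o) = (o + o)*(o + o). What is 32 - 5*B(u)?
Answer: -1468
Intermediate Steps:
x(o) = 4*o² (x(o) = (2*o)*(2*o) = 4*o²)
u = -10 (u = -5 - 1*5 = -5 - 5 = -10)
B(U) = 300 (B(U) = (2 + 1)*(4*5²) = 3*(4*25) = 3*100 = 300)
32 - 5*B(u) = 32 - 5*300 = 32 - 1500 = -1468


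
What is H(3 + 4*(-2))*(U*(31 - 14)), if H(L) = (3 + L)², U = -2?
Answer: -136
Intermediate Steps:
H(3 + 4*(-2))*(U*(31 - 14)) = (3 + (3 + 4*(-2)))²*(-2*(31 - 14)) = (3 + (3 - 8))²*(-2*17) = (3 - 5)²*(-34) = (-2)²*(-34) = 4*(-34) = -136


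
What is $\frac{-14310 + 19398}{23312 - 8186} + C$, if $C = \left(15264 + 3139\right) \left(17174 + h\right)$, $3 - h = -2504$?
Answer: $\frac{913079586651}{2521} \approx 3.6219 \cdot 10^{8}$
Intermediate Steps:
$h = 2507$ ($h = 3 - -2504 = 3 + 2504 = 2507$)
$C = 362189443$ ($C = \left(15264 + 3139\right) \left(17174 + 2507\right) = 18403 \cdot 19681 = 362189443$)
$\frac{-14310 + 19398}{23312 - 8186} + C = \frac{-14310 + 19398}{23312 - 8186} + 362189443 = \frac{5088}{15126} + 362189443 = 5088 \cdot \frac{1}{15126} + 362189443 = \frac{848}{2521} + 362189443 = \frac{913079586651}{2521}$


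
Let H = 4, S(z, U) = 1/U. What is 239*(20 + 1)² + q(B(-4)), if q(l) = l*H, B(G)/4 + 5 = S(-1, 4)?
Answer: 105323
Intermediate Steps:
B(G) = -19 (B(G) = -20 + 4/4 = -20 + 4*(¼) = -20 + 1 = -19)
q(l) = 4*l (q(l) = l*4 = 4*l)
239*(20 + 1)² + q(B(-4)) = 239*(20 + 1)² + 4*(-19) = 239*21² - 76 = 239*441 - 76 = 105399 - 76 = 105323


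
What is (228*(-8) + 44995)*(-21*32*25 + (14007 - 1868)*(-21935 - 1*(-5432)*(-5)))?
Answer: -25729095966855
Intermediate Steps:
(228*(-8) + 44995)*(-21*32*25 + (14007 - 1868)*(-21935 - 1*(-5432)*(-5))) = (-1824 + 44995)*(-672*25 + 12139*(-21935 + 5432*(-5))) = 43171*(-16800 + 12139*(-21935 - 27160)) = 43171*(-16800 + 12139*(-49095)) = 43171*(-16800 - 595964205) = 43171*(-595981005) = -25729095966855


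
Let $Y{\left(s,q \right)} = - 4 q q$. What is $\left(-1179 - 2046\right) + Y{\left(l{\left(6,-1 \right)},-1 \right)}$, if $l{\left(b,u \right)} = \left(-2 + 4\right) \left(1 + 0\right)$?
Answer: $-3229$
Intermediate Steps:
$l{\left(b,u \right)} = 2$ ($l{\left(b,u \right)} = 2 \cdot 1 = 2$)
$Y{\left(s,q \right)} = - 4 q^{2}$
$\left(-1179 - 2046\right) + Y{\left(l{\left(6,-1 \right)},-1 \right)} = \left(-1179 - 2046\right) - 4 \left(-1\right)^{2} = -3225 - 4 = -3229$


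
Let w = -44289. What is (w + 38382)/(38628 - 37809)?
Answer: -1969/273 ≈ -7.2125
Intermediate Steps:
(w + 38382)/(38628 - 37809) = (-44289 + 38382)/(38628 - 37809) = -5907/819 = -5907*1/819 = -1969/273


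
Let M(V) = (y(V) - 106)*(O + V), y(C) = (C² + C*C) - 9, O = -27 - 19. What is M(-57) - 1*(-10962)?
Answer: -646487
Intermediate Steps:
O = -46
y(C) = -9 + 2*C² (y(C) = (C² + C²) - 9 = 2*C² - 9 = -9 + 2*C²)
M(V) = (-115 + 2*V²)*(-46 + V) (M(V) = ((-9 + 2*V²) - 106)*(-46 + V) = (-115 + 2*V²)*(-46 + V))
M(-57) - 1*(-10962) = (5290 - 115*(-57) - 92*(-57)² + 2*(-57)³) - 1*(-10962) = (5290 + 6555 - 92*3249 + 2*(-185193)) + 10962 = (5290 + 6555 - 298908 - 370386) + 10962 = -657449 + 10962 = -646487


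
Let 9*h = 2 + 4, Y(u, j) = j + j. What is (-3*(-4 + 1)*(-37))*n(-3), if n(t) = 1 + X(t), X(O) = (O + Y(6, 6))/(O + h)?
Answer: 6660/7 ≈ 951.43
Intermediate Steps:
Y(u, j) = 2*j
h = ⅔ (h = (2 + 4)/9 = (⅑)*6 = ⅔ ≈ 0.66667)
X(O) = (12 + O)/(⅔ + O) (X(O) = (O + 2*6)/(O + ⅔) = (O + 12)/(⅔ + O) = (12 + O)/(⅔ + O))
n(t) = 1 + 3*(12 + t)/(2 + 3*t)
(-3*(-4 + 1)*(-37))*n(-3) = (-3*(-4 + 1)*(-37))*(2*(19 + 3*(-3))/(2 + 3*(-3))) = (-3*(-3)*(-37))*(2*(19 - 9)/(2 - 9)) = (9*(-37))*(2*10/(-7)) = -666*(-1)*10/7 = -333*(-20/7) = 6660/7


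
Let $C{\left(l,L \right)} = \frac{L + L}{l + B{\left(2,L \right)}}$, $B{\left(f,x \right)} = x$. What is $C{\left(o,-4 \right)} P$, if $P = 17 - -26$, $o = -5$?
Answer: $\frac{344}{9} \approx 38.222$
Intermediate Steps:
$C{\left(l,L \right)} = \frac{2 L}{L + l}$ ($C{\left(l,L \right)} = \frac{L + L}{l + L} = \frac{2 L}{L + l}$)
$P = 43$ ($P = 17 + 26 = 43$)
$C{\left(o,-4 \right)} P = 2 \left(-4\right) \frac{1}{-4 - 5} \cdot 43 = 2 \left(-4\right) \frac{1}{-9} \cdot 43 = 2 \left(-4\right) \left(- \frac{1}{9}\right) 43 = \frac{8}{9} \cdot 43 = \frac{344}{9}$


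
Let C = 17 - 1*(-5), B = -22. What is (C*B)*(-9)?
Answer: 4356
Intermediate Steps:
C = 22 (C = 17 + 5 = 22)
(C*B)*(-9) = (22*(-22))*(-9) = -484*(-9) = 4356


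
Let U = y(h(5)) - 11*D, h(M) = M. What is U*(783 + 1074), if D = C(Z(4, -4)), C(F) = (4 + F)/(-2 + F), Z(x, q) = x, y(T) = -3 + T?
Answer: -77994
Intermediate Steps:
C(F) = (4 + F)/(-2 + F)
D = 4 (D = (4 + 4)/(-2 + 4) = 8/2 = (1/2)*8 = 4)
U = -42 (U = (-3 + 5) - 11*4 = 2 - 44 = -42)
U*(783 + 1074) = -42*(783 + 1074) = -42*1857 = -77994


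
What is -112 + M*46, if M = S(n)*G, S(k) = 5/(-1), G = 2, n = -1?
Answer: -572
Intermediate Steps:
S(k) = -5 (S(k) = 5*(-1) = -5)
M = -10 (M = -5*2 = -10)
-112 + M*46 = -112 - 10*46 = -112 - 460 = -572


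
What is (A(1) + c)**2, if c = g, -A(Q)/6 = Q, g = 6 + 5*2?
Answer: 100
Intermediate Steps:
g = 16 (g = 6 + 10 = 16)
A(Q) = -6*Q
c = 16
(A(1) + c)**2 = (-6*1 + 16)**2 = (-6 + 16)**2 = 10**2 = 100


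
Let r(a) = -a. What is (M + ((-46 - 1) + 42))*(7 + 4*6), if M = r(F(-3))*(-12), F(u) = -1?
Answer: -527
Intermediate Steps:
M = -12 (M = -1*(-1)*(-12) = 1*(-12) = -12)
(M + ((-46 - 1) + 42))*(7 + 4*6) = (-12 + ((-46 - 1) + 42))*(7 + 4*6) = (-12 + (-47 + 42))*(7 + 24) = (-12 - 5)*31 = -17*31 = -527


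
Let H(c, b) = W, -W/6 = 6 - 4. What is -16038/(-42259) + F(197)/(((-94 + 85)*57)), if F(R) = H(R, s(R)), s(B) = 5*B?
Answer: 2911534/7226289 ≈ 0.40291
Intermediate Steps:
W = -12 (W = -6*(6 - 4) = -6*2 = -12)
H(c, b) = -12
F(R) = -12
-16038/(-42259) + F(197)/(((-94 + 85)*57)) = -16038/(-42259) - 12*1/(57*(-94 + 85)) = -16038*(-1/42259) - 12/((-9*57)) = 16038/42259 - 12/(-513) = 16038/42259 - 12*(-1/513) = 16038/42259 + 4/171 = 2911534/7226289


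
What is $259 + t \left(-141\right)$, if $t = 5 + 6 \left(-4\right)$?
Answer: $2938$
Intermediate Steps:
$t = -19$ ($t = 5 - 24 = -19$)
$259 + t \left(-141\right) = 259 - -2679 = 259 + 2679 = 2938$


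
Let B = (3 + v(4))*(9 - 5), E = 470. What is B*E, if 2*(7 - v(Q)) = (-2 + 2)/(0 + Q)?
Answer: 18800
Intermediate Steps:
v(Q) = 7 (v(Q) = 7 - (-2 + 2)/(2*(0 + Q)) = 7 - 0/Q = 7 - 1/2*0 = 7 + 0 = 7)
B = 40 (B = (3 + 7)*(9 - 5) = 10*4 = 40)
B*E = 40*470 = 18800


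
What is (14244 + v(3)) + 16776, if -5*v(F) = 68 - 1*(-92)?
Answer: 30988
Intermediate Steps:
v(F) = -32 (v(F) = -(68 - 1*(-92))/5 = -(68 + 92)/5 = -⅕*160 = -32)
(14244 + v(3)) + 16776 = (14244 - 32) + 16776 = 14212 + 16776 = 30988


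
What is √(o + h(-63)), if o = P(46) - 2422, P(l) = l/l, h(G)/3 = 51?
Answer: 18*I*√7 ≈ 47.624*I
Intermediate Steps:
h(G) = 153 (h(G) = 3*51 = 153)
P(l) = 1
o = -2421 (o = 1 - 2422 = -2421)
√(o + h(-63)) = √(-2421 + 153) = √(-2268) = 18*I*√7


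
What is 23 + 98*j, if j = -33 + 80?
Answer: 4629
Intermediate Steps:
j = 47
23 + 98*j = 23 + 98*47 = 23 + 4606 = 4629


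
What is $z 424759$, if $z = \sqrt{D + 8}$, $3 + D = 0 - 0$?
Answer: $424759 \sqrt{5} \approx 9.4979 \cdot 10^{5}$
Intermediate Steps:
$D = -3$ ($D = -3 + \left(0 - 0\right) = -3 + \left(0 + 0\right) = -3 + 0 = -3$)
$z = \sqrt{5}$ ($z = \sqrt{-3 + 8} = \sqrt{5} \approx 2.2361$)
$z 424759 = \sqrt{5} \cdot 424759 = 424759 \sqrt{5}$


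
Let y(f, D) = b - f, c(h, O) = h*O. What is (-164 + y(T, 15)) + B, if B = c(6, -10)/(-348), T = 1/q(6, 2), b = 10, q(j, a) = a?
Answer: -8951/58 ≈ -154.33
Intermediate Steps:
T = ½ (T = 1/2 = ½ ≈ 0.50000)
c(h, O) = O*h
y(f, D) = 10 - f
B = 5/29 (B = -10*6/(-348) = -60*(-1/348) = 5/29 ≈ 0.17241)
(-164 + y(T, 15)) + B = (-164 + (10 - 1*½)) + 5/29 = (-164 + (10 - ½)) + 5/29 = (-164 + 19/2) + 5/29 = -309/2 + 5/29 = -8951/58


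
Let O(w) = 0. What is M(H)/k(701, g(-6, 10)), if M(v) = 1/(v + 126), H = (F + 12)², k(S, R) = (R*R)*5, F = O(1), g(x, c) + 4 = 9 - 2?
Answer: 1/12150 ≈ 8.2304e-5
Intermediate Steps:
g(x, c) = 3 (g(x, c) = -4 + (9 - 2) = -4 + 7 = 3)
F = 0
k(S, R) = 5*R² (k(S, R) = R²*5 = 5*R²)
H = 144 (H = (0 + 12)² = 12² = 144)
M(v) = 1/(126 + v)
M(H)/k(701, g(-6, 10)) = 1/((126 + 144)*((5*3²))) = 1/(270*((5*9))) = (1/270)/45 = (1/270)*(1/45) = 1/12150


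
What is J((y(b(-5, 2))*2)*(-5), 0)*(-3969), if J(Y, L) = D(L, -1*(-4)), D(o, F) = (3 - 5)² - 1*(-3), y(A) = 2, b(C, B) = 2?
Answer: -27783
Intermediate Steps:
D(o, F) = 7 (D(o, F) = (-2)² + 3 = 4 + 3 = 7)
J(Y, L) = 7
J((y(b(-5, 2))*2)*(-5), 0)*(-3969) = 7*(-3969) = -27783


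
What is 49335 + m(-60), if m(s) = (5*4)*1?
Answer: 49355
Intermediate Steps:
m(s) = 20 (m(s) = 20*1 = 20)
49335 + m(-60) = 49335 + 20 = 49355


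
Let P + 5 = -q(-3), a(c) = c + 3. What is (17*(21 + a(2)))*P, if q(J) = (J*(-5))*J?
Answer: 17680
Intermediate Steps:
q(J) = -5*J² (q(J) = (-5*J)*J = -5*J²)
a(c) = 3 + c
P = 40 (P = -5 - (-5)*(-3)² = -5 - (-5)*9 = -5 - 1*(-45) = -5 + 45 = 40)
(17*(21 + a(2)))*P = (17*(21 + (3 + 2)))*40 = (17*(21 + 5))*40 = (17*26)*40 = 442*40 = 17680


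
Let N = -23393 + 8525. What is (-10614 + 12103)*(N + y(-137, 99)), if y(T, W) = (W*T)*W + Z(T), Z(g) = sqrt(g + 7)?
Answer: -2021473845 + 1489*I*sqrt(130) ≈ -2.0215e+9 + 16977.0*I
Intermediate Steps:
N = -14868
Z(g) = sqrt(7 + g)
y(T, W) = sqrt(7 + T) + T*W**2 (y(T, W) = (W*T)*W + sqrt(7 + T) = (T*W)*W + sqrt(7 + T) = T*W**2 + sqrt(7 + T) = sqrt(7 + T) + T*W**2)
(-10614 + 12103)*(N + y(-137, 99)) = (-10614 + 12103)*(-14868 + (sqrt(7 - 137) - 137*99**2)) = 1489*(-14868 + (sqrt(-130) - 137*9801)) = 1489*(-14868 + (I*sqrt(130) - 1342737)) = 1489*(-14868 + (-1342737 + I*sqrt(130))) = 1489*(-1357605 + I*sqrt(130)) = -2021473845 + 1489*I*sqrt(130)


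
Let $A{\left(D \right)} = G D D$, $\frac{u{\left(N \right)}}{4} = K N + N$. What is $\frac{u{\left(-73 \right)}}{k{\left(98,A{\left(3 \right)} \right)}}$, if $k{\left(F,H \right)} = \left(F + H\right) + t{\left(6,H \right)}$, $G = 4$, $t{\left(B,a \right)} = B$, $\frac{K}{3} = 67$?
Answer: $- \frac{14746}{35} \approx -421.31$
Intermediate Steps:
$K = 201$ ($K = 3 \cdot 67 = 201$)
$u{\left(N \right)} = 808 N$ ($u{\left(N \right)} = 4 \left(201 N + N\right) = 4 \cdot 202 N = 808 N$)
$A{\left(D \right)} = 4 D^{2}$ ($A{\left(D \right)} = 4 D D = 4 D^{2}$)
$k{\left(F,H \right)} = 6 + F + H$ ($k{\left(F,H \right)} = \left(F + H\right) + 6 = 6 + F + H$)
$\frac{u{\left(-73 \right)}}{k{\left(98,A{\left(3 \right)} \right)}} = \frac{808 \left(-73\right)}{6 + 98 + 4 \cdot 3^{2}} = - \frac{58984}{6 + 98 + 4 \cdot 9} = - \frac{58984}{6 + 98 + 36} = - \frac{58984}{140} = \left(-58984\right) \frac{1}{140} = - \frac{14746}{35}$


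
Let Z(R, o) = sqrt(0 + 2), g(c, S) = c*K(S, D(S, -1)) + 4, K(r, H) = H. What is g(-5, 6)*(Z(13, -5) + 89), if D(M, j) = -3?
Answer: 1691 + 19*sqrt(2) ≈ 1717.9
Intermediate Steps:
g(c, S) = 4 - 3*c (g(c, S) = c*(-3) + 4 = -3*c + 4 = 4 - 3*c)
Z(R, o) = sqrt(2)
g(-5, 6)*(Z(13, -5) + 89) = (4 - 3*(-5))*(sqrt(2) + 89) = (4 + 15)*(89 + sqrt(2)) = 19*(89 + sqrt(2)) = 1691 + 19*sqrt(2)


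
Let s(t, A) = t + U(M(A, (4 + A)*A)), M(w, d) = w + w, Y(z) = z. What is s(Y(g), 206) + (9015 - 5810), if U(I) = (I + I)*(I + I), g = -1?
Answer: 682180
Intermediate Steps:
M(w, d) = 2*w
U(I) = 4*I² (U(I) = (2*I)*(2*I) = 4*I²)
s(t, A) = t + 16*A² (s(t, A) = t + 4*(2*A)² = t + 4*(4*A²) = t + 16*A²)
s(Y(g), 206) + (9015 - 5810) = (-1 + 16*206²) + (9015 - 5810) = (-1 + 16*42436) + 3205 = (-1 + 678976) + 3205 = 678975 + 3205 = 682180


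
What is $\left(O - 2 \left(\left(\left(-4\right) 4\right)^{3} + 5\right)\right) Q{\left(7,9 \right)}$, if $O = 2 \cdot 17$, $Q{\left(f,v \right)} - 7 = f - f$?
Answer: $57512$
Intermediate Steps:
$Q{\left(f,v \right)} = 7$ ($Q{\left(f,v \right)} = 7 + \left(f - f\right) = 7 + 0 = 7$)
$O = 34$
$\left(O - 2 \left(\left(\left(-4\right) 4\right)^{3} + 5\right)\right) Q{\left(7,9 \right)} = \left(34 - 2 \left(\left(\left(-4\right) 4\right)^{3} + 5\right)\right) 7 = \left(34 - 2 \left(\left(-16\right)^{3} + 5\right)\right) 7 = \left(34 - 2 \left(-4096 + 5\right)\right) 7 = \left(34 - -8182\right) 7 = \left(34 + 8182\right) 7 = 8216 \cdot 7 = 57512$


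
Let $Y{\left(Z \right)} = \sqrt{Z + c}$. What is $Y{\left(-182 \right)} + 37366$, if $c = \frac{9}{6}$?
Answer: $37366 + \frac{19 i \sqrt{2}}{2} \approx 37366.0 + 13.435 i$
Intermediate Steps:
$c = \frac{3}{2}$ ($c = 9 \cdot \frac{1}{6} = \frac{3}{2} \approx 1.5$)
$Y{\left(Z \right)} = \sqrt{\frac{3}{2} + Z}$ ($Y{\left(Z \right)} = \sqrt{Z + \frac{3}{2}} = \sqrt{\frac{3}{2} + Z}$)
$Y{\left(-182 \right)} + 37366 = \frac{\sqrt{6 + 4 \left(-182\right)}}{2} + 37366 = \frac{\sqrt{6 - 728}}{2} + 37366 = \frac{\sqrt{-722}}{2} + 37366 = \frac{19 i \sqrt{2}}{2} + 37366 = 37366 + \frac{19 i \sqrt{2}}{2}$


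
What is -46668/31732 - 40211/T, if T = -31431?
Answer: -47711614/249342123 ≈ -0.19135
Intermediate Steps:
-46668/31732 - 40211/T = -46668/31732 - 40211/(-31431) = -46668*1/31732 - 40211*(-1/31431) = -11667/7933 + 40211/31431 = -47711614/249342123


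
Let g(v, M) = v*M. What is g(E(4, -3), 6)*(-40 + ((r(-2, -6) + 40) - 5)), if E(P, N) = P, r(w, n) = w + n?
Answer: -312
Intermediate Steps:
r(w, n) = n + w
g(v, M) = M*v
g(E(4, -3), 6)*(-40 + ((r(-2, -6) + 40) - 5)) = (6*4)*(-40 + (((-6 - 2) + 40) - 5)) = 24*(-40 + ((-8 + 40) - 5)) = 24*(-40 + (32 - 5)) = 24*(-40 + 27) = 24*(-13) = -312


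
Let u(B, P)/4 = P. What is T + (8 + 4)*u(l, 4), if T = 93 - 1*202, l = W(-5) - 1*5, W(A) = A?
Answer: 83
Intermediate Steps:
l = -10 (l = -5 - 1*5 = -5 - 5 = -10)
u(B, P) = 4*P
T = -109 (T = 93 - 202 = -109)
T + (8 + 4)*u(l, 4) = -109 + (8 + 4)*(4*4) = -109 + 12*16 = -109 + 192 = 83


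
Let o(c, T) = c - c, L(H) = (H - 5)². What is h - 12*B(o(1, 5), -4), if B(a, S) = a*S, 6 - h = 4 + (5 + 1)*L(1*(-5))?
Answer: -598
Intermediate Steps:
L(H) = (-5 + H)²
o(c, T) = 0
h = -598 (h = 6 - (4 + (5 + 1)*(-5 + 1*(-5))²) = 6 - (4 + 6*(-5 - 5)²) = 6 - (4 + 6*(-10)²) = 6 - (4 + 6*100) = 6 - (4 + 600) = 6 - 1*604 = 6 - 604 = -598)
B(a, S) = S*a
h - 12*B(o(1, 5), -4) = -598 - (-48)*0 = -598 - 12*0 = -598 + 0 = -598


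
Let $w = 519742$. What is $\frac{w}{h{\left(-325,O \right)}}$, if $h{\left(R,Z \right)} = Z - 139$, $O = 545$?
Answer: $\frac{259871}{203} \approx 1280.2$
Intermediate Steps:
$h{\left(R,Z \right)} = -139 + Z$ ($h{\left(R,Z \right)} = Z - 139 = -139 + Z$)
$\frac{w}{h{\left(-325,O \right)}} = \frac{519742}{-139 + 545} = \frac{519742}{406} = 519742 \cdot \frac{1}{406} = \frac{259871}{203}$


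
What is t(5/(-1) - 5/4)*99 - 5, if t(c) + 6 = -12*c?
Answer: 6826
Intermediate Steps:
t(c) = -6 - 12*c
t(5/(-1) - 5/4)*99 - 5 = (-6 - 12*(5/(-1) - 5/4))*99 - 5 = (-6 - 12*(5*(-1) - 5*¼))*99 - 5 = (-6 - 12*(-5 - 5/4))*99 - 5 = (-6 - 12*(-25/4))*99 - 5 = (-6 + 75)*99 - 5 = 69*99 - 5 = 6831 - 5 = 6826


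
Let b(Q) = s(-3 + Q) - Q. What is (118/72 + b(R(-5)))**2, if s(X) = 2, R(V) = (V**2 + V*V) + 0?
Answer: 2785561/1296 ≈ 2149.4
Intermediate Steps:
R(V) = 2*V**2 (R(V) = (V**2 + V**2) + 0 = 2*V**2 + 0 = 2*V**2)
b(Q) = 2 - Q
(118/72 + b(R(-5)))**2 = (118/72 + (2 - 2*(-5)**2))**2 = (118*(1/72) + (2 - 2*25))**2 = (59/36 + (2 - 1*50))**2 = (59/36 + (2 - 50))**2 = (59/36 - 48)**2 = (-1669/36)**2 = 2785561/1296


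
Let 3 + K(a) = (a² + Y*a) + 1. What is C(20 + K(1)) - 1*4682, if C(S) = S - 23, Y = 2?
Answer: -4684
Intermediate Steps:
K(a) = -2 + a² + 2*a (K(a) = -3 + ((a² + 2*a) + 1) = -3 + (1 + a² + 2*a) = -2 + a² + 2*a)
C(S) = -23 + S
C(20 + K(1)) - 1*4682 = (-23 + (20 + (-2 + 1² + 2*1))) - 1*4682 = (-23 + (20 + (-2 + 1 + 2))) - 4682 = (-23 + (20 + 1)) - 4682 = (-23 + 21) - 4682 = -2 - 4682 = -4684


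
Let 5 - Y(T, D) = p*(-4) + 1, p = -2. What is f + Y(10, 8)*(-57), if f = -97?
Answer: 131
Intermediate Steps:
Y(T, D) = -4 (Y(T, D) = 5 - (-2*(-4) + 1) = 5 - (8 + 1) = 5 - 1*9 = 5 - 9 = -4)
f + Y(10, 8)*(-57) = -97 - 4*(-57) = -97 + 228 = 131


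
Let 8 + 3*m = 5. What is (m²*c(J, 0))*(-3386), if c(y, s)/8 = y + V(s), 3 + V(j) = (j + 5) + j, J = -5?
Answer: 81264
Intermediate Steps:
m = -1 (m = -8/3 + (⅓)*5 = -8/3 + 5/3 = -1)
V(j) = 2 + 2*j (V(j) = -3 + ((j + 5) + j) = -3 + ((5 + j) + j) = -3 + (5 + 2*j) = 2 + 2*j)
c(y, s) = 16 + 8*y + 16*s (c(y, s) = 8*(y + (2 + 2*s)) = 8*(2 + y + 2*s) = 16 + 8*y + 16*s)
(m²*c(J, 0))*(-3386) = ((-1)²*(16 + 8*(-5) + 16*0))*(-3386) = (1*(16 - 40 + 0))*(-3386) = (1*(-24))*(-3386) = -24*(-3386) = 81264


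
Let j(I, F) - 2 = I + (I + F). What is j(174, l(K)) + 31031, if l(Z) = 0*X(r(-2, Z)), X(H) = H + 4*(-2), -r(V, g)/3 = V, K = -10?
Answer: 31381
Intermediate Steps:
r(V, g) = -3*V
X(H) = -8 + H (X(H) = H - 8 = -8 + H)
l(Z) = 0 (l(Z) = 0*(-8 - 3*(-2)) = 0*(-8 + 6) = 0*(-2) = 0)
j(I, F) = 2 + F + 2*I (j(I, F) = 2 + (I + (I + F)) = 2 + (I + (F + I)) = 2 + (F + 2*I) = 2 + F + 2*I)
j(174, l(K)) + 31031 = (2 + 0 + 2*174) + 31031 = (2 + 0 + 348) + 31031 = 350 + 31031 = 31381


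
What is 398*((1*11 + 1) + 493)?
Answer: 200990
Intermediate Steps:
398*((1*11 + 1) + 493) = 398*((11 + 1) + 493) = 398*(12 + 493) = 398*505 = 200990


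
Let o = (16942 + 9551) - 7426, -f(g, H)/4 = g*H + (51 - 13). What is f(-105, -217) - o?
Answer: -110359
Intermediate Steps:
f(g, H) = -152 - 4*H*g (f(g, H) = -4*(g*H + (51 - 13)) = -4*(H*g + 38) = -4*(38 + H*g) = -152 - 4*H*g)
o = 19067 (o = 26493 - 7426 = 19067)
f(-105, -217) - o = (-152 - 4*(-217)*(-105)) - 1*19067 = (-152 - 91140) - 19067 = -91292 - 19067 = -110359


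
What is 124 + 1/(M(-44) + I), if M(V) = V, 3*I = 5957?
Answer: 722303/5825 ≈ 124.00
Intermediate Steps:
I = 5957/3 (I = (⅓)*5957 = 5957/3 ≈ 1985.7)
124 + 1/(M(-44) + I) = 124 + 1/(-44 + 5957/3) = 124 + 1/(5825/3) = 124 + 3/5825 = 722303/5825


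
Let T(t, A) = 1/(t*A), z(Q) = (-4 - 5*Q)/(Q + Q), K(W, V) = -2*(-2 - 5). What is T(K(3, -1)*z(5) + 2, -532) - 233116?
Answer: -23935418411/102676 ≈ -2.3312e+5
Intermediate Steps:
K(W, V) = 14 (K(W, V) = -2*(-7) = 14)
z(Q) = (-4 - 5*Q)/(2*Q) (z(Q) = (-4 - 5*Q)/((2*Q)) = (-4 - 5*Q)*(1/(2*Q)) = (-4 - 5*Q)/(2*Q))
T(t, A) = 1/(A*t)
T(K(3, -1)*z(5) + 2, -532) - 233116 = 1/((-532)*(14*(-5/2 - 2/5) + 2)) - 233116 = -1/(532*(14*(-5/2 - 2*⅕) + 2)) - 233116 = -1/(532*(14*(-5/2 - ⅖) + 2)) - 233116 = -1/(532*(14*(-29/10) + 2)) - 233116 = -1/(532*(-203/5 + 2)) - 233116 = -1/(532*(-193/5)) - 233116 = -1/532*(-5/193) - 233116 = 5/102676 - 233116 = -23935418411/102676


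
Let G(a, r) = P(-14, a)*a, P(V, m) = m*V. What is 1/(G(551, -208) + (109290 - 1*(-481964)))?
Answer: -1/3659160 ≈ -2.7329e-7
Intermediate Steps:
P(V, m) = V*m
G(a, r) = -14*a² (G(a, r) = (-14*a)*a = -14*a²)
1/(G(551, -208) + (109290 - 1*(-481964))) = 1/(-14*551² + (109290 - 1*(-481964))) = 1/(-14*303601 + (109290 + 481964)) = 1/(-4250414 + 591254) = 1/(-3659160) = -1/3659160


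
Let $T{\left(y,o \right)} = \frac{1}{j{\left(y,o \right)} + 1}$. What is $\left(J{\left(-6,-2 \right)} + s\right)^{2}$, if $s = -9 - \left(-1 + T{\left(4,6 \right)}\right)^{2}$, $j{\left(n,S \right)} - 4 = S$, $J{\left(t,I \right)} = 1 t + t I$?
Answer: $\frac{214369}{14641} \approx 14.642$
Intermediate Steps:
$J{\left(t,I \right)} = t + I t$
$j{\left(n,S \right)} = 4 + S$
$T{\left(y,o \right)} = \frac{1}{5 + o}$ ($T{\left(y,o \right)} = \frac{1}{\left(4 + o\right) + 1} = \frac{1}{5 + o}$)
$s = - \frac{1189}{121}$ ($s = -9 - \left(-1 + \frac{1}{5 + 6}\right)^{2} = -9 - \left(-1 + \frac{1}{11}\right)^{2} = -9 - \left(- \frac{10}{11}\right)^{2} = -9 - \frac{100}{121} = - \frac{1189}{121} \approx -9.8264$)
$\left(J{\left(-6,-2 \right)} + s\right)^{2} = \left(- 6 \left(1 - 2\right) - \frac{1189}{121}\right)^{2} = \left(\left(-6\right) \left(-1\right) - \frac{1189}{121}\right)^{2} = \left(6 - \frac{1189}{121}\right)^{2} = \left(- \frac{463}{121}\right)^{2} = \frac{214369}{14641}$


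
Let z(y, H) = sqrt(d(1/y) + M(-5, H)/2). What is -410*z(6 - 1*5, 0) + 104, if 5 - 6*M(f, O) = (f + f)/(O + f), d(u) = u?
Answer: 104 - 205*sqrt(5) ≈ -354.39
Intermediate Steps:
M(f, O) = 5/6 - f/(3*(O + f)) (M(f, O) = 5/6 - (f + f)/(6*(O + f)) = 5/6 - 2*f/(6*(O + f)) = 5/6 - f/(3*(O + f)))
z(y, H) = sqrt(1/y + (-5/2 + 5*H/6)/(2*(-5 + H))) (z(y, H) = sqrt(1/y + (((1/2)*(-5) + 5*H/6)/(H - 5))/2) = sqrt(1/y + ((-5/2 + 5*H/6)/(-5 + H))*(1/2)) = sqrt(1/y + (-5/2 + 5*H/6)/(2*(-5 + H))))
-410*z(6 - 1*5, 0) + 104 = -205*sqrt(3)*sqrt((-60 + 12*0 + 5*(6 - 1*5)*(-3 + 0))/((6 - 1*5)*(-5 + 0)))/3 + 104 = -205*sqrt(3)*sqrt((-60 + 0 + 5*(6 - 5)*(-3))/((6 - 5)*(-5)))/3 + 104 = -205*sqrt(3)*sqrt(-1/5*(-60 + 0 + 5*1*(-3))/1)/3 + 104 = -205*sqrt(3)*sqrt(1*(-1/5)*(-60 + 0 - 15))/3 + 104 = -205*sqrt(3)*sqrt(1*(-1/5)*(-75))/3 + 104 = -205*sqrt(3)*sqrt(15)/3 + 104 = -205*sqrt(5) + 104 = 104 - 205*sqrt(5)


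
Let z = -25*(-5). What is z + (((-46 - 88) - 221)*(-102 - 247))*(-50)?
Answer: -6194625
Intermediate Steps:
z = 125
z + (((-46 - 88) - 221)*(-102 - 247))*(-50) = 125 + (((-46 - 88) - 221)*(-102 - 247))*(-50) = 125 + ((-134 - 221)*(-349))*(-50) = 125 - 355*(-349)*(-50) = 125 + 123895*(-50) = 125 - 6194750 = -6194625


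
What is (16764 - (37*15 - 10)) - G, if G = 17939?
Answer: -1720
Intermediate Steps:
(16764 - (37*15 - 10)) - G = (16764 - (37*15 - 10)) - 1*17939 = (16764 - (555 - 10)) - 17939 = (16764 - 1*545) - 17939 = (16764 - 545) - 17939 = 16219 - 17939 = -1720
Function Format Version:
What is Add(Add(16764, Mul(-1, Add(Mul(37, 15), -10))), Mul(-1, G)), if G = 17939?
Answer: -1720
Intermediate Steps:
Add(Add(16764, Mul(-1, Add(Mul(37, 15), -10))), Mul(-1, G)) = Add(Add(16764, Mul(-1, Add(Mul(37, 15), -10))), Mul(-1, 17939)) = Add(Add(16764, Mul(-1, Add(555, -10))), -17939) = Add(Add(16764, Mul(-1, 545)), -17939) = Add(Add(16764, -545), -17939) = Add(16219, -17939) = -1720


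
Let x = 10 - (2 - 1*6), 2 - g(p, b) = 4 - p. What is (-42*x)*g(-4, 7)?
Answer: 3528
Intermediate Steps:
g(p, b) = -2 + p (g(p, b) = 2 - (4 - p) = 2 + (-4 + p) = -2 + p)
x = 14 (x = 10 - (2 - 6) = 10 - 1*(-4) = 10 + 4 = 14)
(-42*x)*g(-4, 7) = (-42*14)*(-2 - 4) = -588*(-6) = 3528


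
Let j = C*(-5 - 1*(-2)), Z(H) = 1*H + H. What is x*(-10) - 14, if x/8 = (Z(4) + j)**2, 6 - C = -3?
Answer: -28894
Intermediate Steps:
C = 9 (C = 6 - 1*(-3) = 6 + 3 = 9)
Z(H) = 2*H (Z(H) = H + H = 2*H)
j = -27 (j = 9*(-5 - 1*(-2)) = 9*(-5 + 2) = 9*(-3) = -27)
x = 2888 (x = 8*(2*4 - 27)**2 = 8*(8 - 27)**2 = 8*(-19)**2 = 8*361 = 2888)
x*(-10) - 14 = 2888*(-10) - 14 = -28880 - 14 = -28894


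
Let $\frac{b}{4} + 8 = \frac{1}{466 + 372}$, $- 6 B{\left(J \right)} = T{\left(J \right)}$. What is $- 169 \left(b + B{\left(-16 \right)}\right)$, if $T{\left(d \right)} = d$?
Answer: $\frac{6230354}{1257} \approx 4956.5$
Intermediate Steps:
$B{\left(J \right)} = - \frac{J}{6}$
$b = - \frac{13406}{419}$ ($b = -32 + \frac{4}{466 + 372} = -32 + \frac{4}{838} = -32 + 4 \cdot \frac{1}{838} = -32 + \frac{2}{419} = - \frac{13406}{419} \approx -31.995$)
$- 169 \left(b + B{\left(-16 \right)}\right) = - 169 \left(- \frac{13406}{419} - - \frac{8}{3}\right) = - 169 \left(- \frac{13406}{419} + \frac{8}{3}\right) = \left(-169\right) \left(- \frac{36866}{1257}\right) = \frac{6230354}{1257}$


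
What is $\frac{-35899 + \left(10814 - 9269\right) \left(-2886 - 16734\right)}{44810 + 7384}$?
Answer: $- \frac{30348799}{52194} \approx -581.46$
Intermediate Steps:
$\frac{-35899 + \left(10814 - 9269\right) \left(-2886 - 16734\right)}{44810 + 7384} = \frac{-35899 + \left(10814 - 9269\right) \left(-19620\right)}{52194} = \left(-35899 + 1545 \left(-19620\right)\right) \frac{1}{52194} = \left(-35899 - 30312900\right) \frac{1}{52194} = \left(-30348799\right) \frac{1}{52194} = - \frac{30348799}{52194}$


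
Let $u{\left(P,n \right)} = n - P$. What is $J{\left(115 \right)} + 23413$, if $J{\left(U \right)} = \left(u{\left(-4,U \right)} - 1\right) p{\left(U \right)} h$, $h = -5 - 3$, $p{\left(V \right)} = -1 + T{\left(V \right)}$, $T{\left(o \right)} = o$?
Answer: $-84203$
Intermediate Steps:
$p{\left(V \right)} = -1 + V$
$h = -8$
$J{\left(U \right)} = - 8 \left(-1 + U\right) \left(3 + U\right)$ ($J{\left(U \right)} = \left(\left(U - -4\right) - 1\right) \left(-1 + U\right) \left(-8\right) = \left(\left(U + 4\right) - 1\right) \left(-1 + U\right) \left(-8\right) = \left(\left(4 + U\right) - 1\right) \left(-1 + U\right) \left(-8\right) = \left(3 + U\right) \left(-1 + U\right) \left(-8\right) = \left(-1 + U\right) \left(3 + U\right) \left(-8\right) = - 8 \left(-1 + U\right) \left(3 + U\right)$)
$J{\left(115 \right)} + 23413 = - 8 \left(-1 + 115\right) \left(3 + 115\right) + 23413 = \left(-8\right) 114 \cdot 118 + 23413 = -107616 + 23413 = -84203$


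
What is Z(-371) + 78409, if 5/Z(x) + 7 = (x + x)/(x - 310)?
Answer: 63118564/805 ≈ 78408.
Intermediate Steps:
Z(x) = 5/(-7 + 2*x/(-310 + x)) (Z(x) = 5/(-7 + (x + x)/(x - 310)) = 5/(-7 + (2*x)/(-310 + x)) = 5/(-7 + 2*x/(-310 + x)))
Z(-371) + 78409 = (310 - 1*(-371))/(-434 - 371) + 78409 = (310 + 371)/(-805) + 78409 = -1/805*681 + 78409 = -681/805 + 78409 = 63118564/805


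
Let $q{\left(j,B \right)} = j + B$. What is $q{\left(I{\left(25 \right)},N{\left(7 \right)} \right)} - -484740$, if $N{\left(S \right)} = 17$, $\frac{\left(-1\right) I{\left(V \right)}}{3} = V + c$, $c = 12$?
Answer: $484646$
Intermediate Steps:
$I{\left(V \right)} = -36 - 3 V$ ($I{\left(V \right)} = - 3 \left(V + 12\right) = - 3 \left(12 + V\right) = -36 - 3 V$)
$q{\left(j,B \right)} = B + j$
$q{\left(I{\left(25 \right)},N{\left(7 \right)} \right)} - -484740 = \left(17 - 111\right) - -484740 = \left(17 - 111\right) + 484740 = -94 + 484740 = 484646$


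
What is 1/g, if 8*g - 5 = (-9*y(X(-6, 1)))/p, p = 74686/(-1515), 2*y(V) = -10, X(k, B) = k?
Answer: 597488/305255 ≈ 1.9573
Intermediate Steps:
y(V) = -5 (y(V) = (½)*(-10) = -5)
p = -74686/1515 (p = 74686*(-1/1515) = -74686/1515 ≈ -49.298)
g = 305255/597488 (g = 5/8 + ((-9*(-5))/(-74686/1515))/8 = 5/8 + (45*(-1515/74686))/8 = 5/8 + (⅛)*(-68175/74686) = 5/8 - 68175/597488 = 305255/597488 ≈ 0.51090)
1/g = 1/(305255/597488) = 597488/305255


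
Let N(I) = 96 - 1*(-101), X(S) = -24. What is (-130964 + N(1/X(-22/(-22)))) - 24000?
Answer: -154767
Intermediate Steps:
N(I) = 197 (N(I) = 96 + 101 = 197)
(-130964 + N(1/X(-22/(-22)))) - 24000 = (-130964 + 197) - 24000 = -130767 - 24000 = -154767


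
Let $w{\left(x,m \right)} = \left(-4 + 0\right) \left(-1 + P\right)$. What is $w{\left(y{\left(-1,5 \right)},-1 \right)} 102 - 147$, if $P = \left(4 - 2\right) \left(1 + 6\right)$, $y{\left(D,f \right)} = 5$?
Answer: $-5451$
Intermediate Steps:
$P = 14$ ($P = 2 \cdot 7 = 14$)
$w{\left(x,m \right)} = -52$ ($w{\left(x,m \right)} = \left(-4 + 0\right) \left(-1 + 14\right) = \left(-4\right) 13 = -52$)
$w{\left(y{\left(-1,5 \right)},-1 \right)} 102 - 147 = \left(-52\right) 102 - 147 = -5304 - 147 = -5451$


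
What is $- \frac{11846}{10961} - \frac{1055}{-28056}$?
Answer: $- \frac{320787521}{307521816} \approx -1.0431$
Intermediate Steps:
$- \frac{11846}{10961} - \frac{1055}{-28056} = \left(-11846\right) \frac{1}{10961} - - \frac{1055}{28056} = - \frac{11846}{10961} + \frac{1055}{28056} = - \frac{320787521}{307521816}$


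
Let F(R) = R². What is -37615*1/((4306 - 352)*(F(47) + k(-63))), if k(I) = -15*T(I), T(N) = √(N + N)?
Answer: -83091535/19406354574 - 564225*I*√14/6468784858 ≈ -0.0042817 - 0.00032636*I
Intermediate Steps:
T(N) = √2*√N (T(N) = √(2*N) = √2*√N)
k(I) = -15*√2*√I
-37615*1/((4306 - 352)*(F(47) + k(-63))) = -37615*1/((4306 - 352)*(47² - 15*√2*√(-63))) = -37615*1/(3954*(2209 - 15*√2*3*I*√7)) = -37615*1/(3954*(2209 - 45*I*√14)) = -37615/(8734386 - 177930*I*√14)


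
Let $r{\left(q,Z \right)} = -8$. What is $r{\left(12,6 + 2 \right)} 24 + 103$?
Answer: $-89$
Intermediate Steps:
$r{\left(12,6 + 2 \right)} 24 + 103 = \left(-8\right) 24 + 103 = -192 + 103 = -89$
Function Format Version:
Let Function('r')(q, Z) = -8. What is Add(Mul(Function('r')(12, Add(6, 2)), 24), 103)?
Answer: -89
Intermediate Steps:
Add(Mul(Function('r')(12, Add(6, 2)), 24), 103) = Add(Mul(-8, 24), 103) = Add(-192, 103) = -89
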